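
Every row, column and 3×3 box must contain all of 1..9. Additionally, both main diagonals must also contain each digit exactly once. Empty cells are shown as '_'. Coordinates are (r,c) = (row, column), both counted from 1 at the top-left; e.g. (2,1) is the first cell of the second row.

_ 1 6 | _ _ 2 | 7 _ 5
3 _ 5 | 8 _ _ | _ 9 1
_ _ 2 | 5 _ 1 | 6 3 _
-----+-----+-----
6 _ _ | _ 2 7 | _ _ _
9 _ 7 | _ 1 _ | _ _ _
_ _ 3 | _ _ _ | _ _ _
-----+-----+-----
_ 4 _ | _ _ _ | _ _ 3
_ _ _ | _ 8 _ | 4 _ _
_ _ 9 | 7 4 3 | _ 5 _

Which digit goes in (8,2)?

(2,2) = 7: row 2 has {1,3,5,8,9}; col 2 has {1,4}; box has {1,2,3,5,6}; main diagonal has {1,2} → only 7 remains.
(2,5) = 6: row 2 has {1,3,5,7,8,9}; col 5 has {1,2,4,8}; box has {1,2,5,8} → only 6 remains.
(2,6) = 4: row 2 has {1,3,5,6,7,8,9}; col 6 has {1,2,3,7}; box has {1,2,5,6,8} → only 4 remains.
(2,7) = 2: row 2 has {1,3,4,5,6,7,8,9}; col 7 has {4,6,7}; box has {1,3,5,6,7,9} → only 2 remains.
(6,4) = 4: row 6 has {3}; col 4 has {5,7,8}; box has {1,2,7}; anti-diagonal has {1,5,6,7,9} → only 4 remains.
(7,3) = 8: row 7 has {3,4}; col 3 has {2,3,5,6,7,9}; box has {4,9}; anti-diagonal has {1,4,5,6,7,9} → only 8 remains.
(7,7) = 9: row 7 has {3,4,8}; col 7 has {2,4,6,7}; box has {3,4,5}; main diagonal has {1,2,7} → only 9 remains.
(8,3) = 1: row 8 has {4,8}; col 3 has {2,3,5,6,7,8,9}; box has {4,8,9} → only 1 remains.
(8,8) = 6: row 8 has {1,4,8}; col 8 has {3,5,9}; box has {3,4,5,9}; main diagonal has {1,2,7,9} → only 6 remains.
(9,1) = 2: row 9 has {3,4,5,7,9}; col 1 has {3,6,9}; box has {1,4,8,9}; anti-diagonal has {1,4,5,6,7,8,9} → only 2 remains.
(9,2) = 6: row 9 has {2,3,4,5,7,9}; col 2 has {1,4,7}; box has {1,2,4,8,9} → only 6 remains.
(9,9) = 8: row 9 has {2,3,4,5,6,7,9}; col 9 has {1,3,5}; box has {3,4,5,6,9}; main diagonal has {1,2,6,7,9} → only 8 remains.
(1,1) = 4: row 1 has {1,2,5,6,7}; col 1 has {2,3,6,9}; box has {1,2,3,5,6,7}; main diagonal has {1,2,6,7,8,9} → only 4 remains.
(1,8) = 8: row 1 has {1,2,4,5,6,7}; col 8 has {3,5,6,9}; box has {1,2,3,5,6,7,9} → only 8 remains.
(3,1) = 8: row 3 has {1,2,3,5,6}; col 1 has {2,3,4,6,9}; box has {1,2,3,4,5,6,7} → only 8 remains.
(3,2) = 9: row 3 has {1,2,3,5,6,8}; col 2 has {1,4,6,7}; box has {1,2,3,4,5,6,7,8} → only 9 remains.
(3,5) = 7: row 3 has {1,2,3,5,6,8,9}; col 5 has {1,2,4,6,8}; box has {1,2,4,5,6,8} → only 7 remains.
(3,9) = 4: row 3 has {1,2,3,5,6,7,8,9}; col 9 has {1,3,5,8}; box has {1,2,3,5,6,7,8,9} → only 4 remains.
(4,3) = 4: row 4 has {2,6,7}; col 3 has {1,2,3,5,6,7,8,9}; box has {3,6,7,9} → only 4 remains.
(4,4) = 3: row 4 has {2,4,6,7}; col 4 has {4,5,7,8}; box has {1,2,4,7}; main diagonal has {1,2,4,6,7,8,9} → only 3 remains.
(4,8) = 1: row 4 has {2,3,4,6,7}; col 8 has {3,5,6,8,9}; box has {} → only 1 remains.
(4,9) = 9: row 4 has {1,2,3,4,6,7}; col 9 has {1,3,4,5,8}; box has {1} → only 9 remains.
(5,4) = 6: row 5 has {1,7,9}; col 4 has {3,4,5,7,8}; box has {1,2,3,4,7} → only 6 remains.
(5,9) = 2: row 5 has {1,6,7,9}; col 9 has {1,3,4,5,8,9}; box has {1,9} → only 2 remains.
(6,6) = 5: row 6 has {3,4}; col 6 has {1,2,3,4,7}; box has {1,2,3,4,6,7}; main diagonal has {1,2,3,4,6,7,8,9} → only 5 remains.
(6,7) = 8: row 6 has {3,4,5}; col 7 has {2,4,6,7,9}; box has {1,2,9} → only 8 remains.
(6,8) = 7: row 6 has {3,4,5,8}; col 8 has {1,3,5,6,8,9}; box has {1,2,8,9} → only 7 remains.
(6,9) = 6: row 6 has {3,4,5,7,8}; col 9 has {1,2,3,4,5,8,9}; box has {1,2,7,8,9} → only 6 remains.
(7,5) = 5: row 7 has {3,4,8,9}; col 5 has {1,2,4,6,7,8}; box has {3,4,7,8} → only 5 remains.
(7,6) = 6: row 7 has {3,4,5,8,9}; col 6 has {1,2,3,4,5,7}; box has {3,4,5,7,8} → only 6 remains.
(7,8) = 2: row 7 has {3,4,5,6,8,9}; col 8 has {1,3,5,6,7,8,9}; box has {3,4,5,6,8,9} → only 2 remains.
(8,2) = 3: row 8 has {1,4,6,8}; col 2 has {1,4,6,7,9}; box has {1,2,4,6,8,9}; anti-diagonal has {1,2,4,5,6,7,8,9} → only 3 remains.

3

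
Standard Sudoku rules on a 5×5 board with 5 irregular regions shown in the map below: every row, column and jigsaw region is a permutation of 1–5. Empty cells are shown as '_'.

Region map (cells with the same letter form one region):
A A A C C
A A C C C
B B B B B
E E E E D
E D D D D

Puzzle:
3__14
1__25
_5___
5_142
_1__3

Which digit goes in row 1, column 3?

row 1, column 2 = 2 (sole candidate).
row 1, column 3 = 5: row 1 has {1,2,3,4}; col 3 has {1}; region has {1,2,3} → only 5 remains.

5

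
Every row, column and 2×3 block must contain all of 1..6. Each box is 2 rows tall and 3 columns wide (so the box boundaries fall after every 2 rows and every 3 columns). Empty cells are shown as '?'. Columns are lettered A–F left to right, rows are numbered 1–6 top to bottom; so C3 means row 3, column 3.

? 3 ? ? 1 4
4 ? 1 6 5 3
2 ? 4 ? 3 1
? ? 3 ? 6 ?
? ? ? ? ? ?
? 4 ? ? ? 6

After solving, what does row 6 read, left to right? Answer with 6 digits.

345126

D1 = 2 (sole candidate).
B2 = 2 (sole candidate).
D3 = 5 (sole candidate).
D4 = 4 (sole candidate).
F4 = 2 (sole candidate).
F5 = 5 (sole candidate).
E6 = 2: row 6 has {4,6}; col 5 has {1,3,5,6}; box has {5,6} → only 2 remains.
B3 = 6 (sole candidate).
B5 = 1 (sole candidate).
D5 = 3 (sole candidate).
E5 = 4 (sole candidate).
C6 = 5: row 6 has {2,4,6}; col 3 has {1,3,4}; box has {1,4} → only 5 remains.
D6 = 1: row 6 has {2,4,5,6}; col 4 has {2,3,4,5,6}; box has {2,3,4,5,6} → only 1 remains.
C1 = 6 (sole candidate).
B4 = 5 (sole candidate).
A5 = 6 (sole candidate).
C5 = 2 (sole candidate).
A6 = 3: row 6 has {1,2,4,5,6}; col 1 has {2,4,6}; box has {1,2,4,5,6} → only 3 remains.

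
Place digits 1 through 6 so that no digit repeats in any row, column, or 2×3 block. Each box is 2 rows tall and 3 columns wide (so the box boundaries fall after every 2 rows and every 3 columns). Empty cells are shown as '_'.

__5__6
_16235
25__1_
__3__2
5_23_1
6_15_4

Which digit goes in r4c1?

r1c5 = 4 (sole candidate).
r2c1 = 4 (sole candidate).
r3c3 = 4 (sole candidate).
r3c4 = 6 (sole candidate).
r3c6 = 3 (sole candidate).
r4c1 = 1: row 4 has {2,3}; col 1 has {2,4,5,6}; box has {2,3,4,5} → only 1 remains.

1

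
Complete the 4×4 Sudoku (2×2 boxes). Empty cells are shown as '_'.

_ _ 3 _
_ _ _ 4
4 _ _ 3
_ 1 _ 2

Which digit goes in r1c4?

1

r1c4 = 1: row 1 has {3}; col 4 has {2,3,4}; box has {3,4} → only 1 remains.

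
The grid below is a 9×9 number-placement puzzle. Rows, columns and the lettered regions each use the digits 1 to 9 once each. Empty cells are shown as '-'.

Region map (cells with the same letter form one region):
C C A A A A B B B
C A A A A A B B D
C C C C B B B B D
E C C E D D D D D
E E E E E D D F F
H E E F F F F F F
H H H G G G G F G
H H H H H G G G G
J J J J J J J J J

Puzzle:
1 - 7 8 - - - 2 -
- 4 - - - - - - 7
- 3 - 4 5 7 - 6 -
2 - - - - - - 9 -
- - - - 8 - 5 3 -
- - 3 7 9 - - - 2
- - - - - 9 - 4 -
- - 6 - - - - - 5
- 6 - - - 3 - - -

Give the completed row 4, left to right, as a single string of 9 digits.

278561493

r3c3 = 2: in row 3, 2 can only go here (every other open cell in that row sees a 2).
r4c2 = 7: in row 4, 7 can only go here (every other open cell in that row sees a 7).
r5c6 = 2: in row 5, 2 can only go here (every other open cell in that row sees a 2).
r5c1 = 7: in row 5, 7 can only go here (every other open cell in that row sees a 7).
r5c3 = 4: in row 5, 4 can only go here (every other open cell in that row sees a 4).
r6c1 = 4: in row 6, 4 can only go here (every other open cell in that row sees a 4).
r2c1 = 6: in column 1, 6 can only go here (every other open cell in that column sees a 6).
r8c5 = 7: in region H, 7 can only go here (every other open cell in that region sees a 7).
r7c7 = 7: in row 7, 7 can only go here (every other open cell in that row sees a 7).
r9c8 = 7: in row 9, 7 can only go here (every other open cell in that row sees a 7).
r6c8 = 5: in column 8, 5 can only go here (every other open cell in that column sees a 5).
r6c2 = 1: row 6 has {2,3,4,5,7,9}; col 2 has {3,4,6,7}; region has {2,3,4,7,8} → only 1 remains.
r5c2 = 9: row 5 has {2,3,4,5,7,8}; col 2 has {1,3,4,6,7}; region has {1,2,3,4,7,8} → only 9 remains.
r5c4 = 6: row 5 has {2,3,4,5,7,8,9}; col 4 has {4,7,8}; region has {1,2,3,4,7,8,9} → only 6 remains.
r5c9 = 1: row 5 has {2,3,4,5,6,7,8,9}; col 9 has {2,5,7}; region has {2,3,4,5,7,9} → only 1 remains.
r1c2 = 5: row 1 has {1,2,7,8}; col 2 has {1,3,4,6,7,9}; region has {1,2,3,4,6,7} → only 5 remains.
r1c6 = 6: row 1 has {1,2,5,7,8}; col 6 has {2,3,7,9}; region has {4,7,8} → only 6 remains.
r3c9 = 8: row 3 has {2,3,4,5,6,7}; col 9 has {1,2,5,7}; region has {2,5,7,9} → only 8 remains.
r4c3 = 8: row 4 has {2,7,9}; col 3 has {2,3,4,6,7}; region has {1,2,3,4,5,6,7} → only 8 remains.
r4c4 = 5: row 4 has {2,7,8,9}; col 4 has {4,6,7,8}; region has {1,2,3,4,6,7,8,9} → only 5 remains.
r6c6 = 8: row 6 has {1,2,3,4,5,7,9}; col 6 has {2,3,6,7,9}; region has {1,2,3,4,5,7,9} → only 8 remains.
r6c7 = 6: row 6 has {1,2,3,4,5,7,8,9}; col 7 has {5,7}; region has {1,2,3,4,5,7,8,9} → only 6 remains.
r1c5 = 3: row 1 has {1,2,5,6,7,8}; col 5 has {5,7,8,9}; region has {4,6,7,8} → only 3 remains.
r3c1 = 9: row 3 has {2,3,4,5,6,7,8}; col 1 has {1,2,4,6,7}; region has {1,2,3,4,5,6,7,8} → only 9 remains.
r3c7 = 1: row 3 has {2,3,4,5,6,7,8,9}; col 7 has {5,6,7}; region has {2,5,6,7} → only 1 remains.
r2c8 = 8: row 2 has {4,6,7}; col 8 has {2,3,4,5,6,7,9}; region has {1,2,5,6,7} → only 8 remains.
r8c8 = 1: row 8 has {5,6,7}; col 8 has {2,3,4,5,6,7,8,9}; region has {5,7,9} → only 1 remains.
r8c6 = 4: row 8 has {1,5,6,7}; col 6 has {2,3,6,7,8,9}; region has {1,5,7,9} → only 4 remains.
r4c6 = 1: row 4 has {2,5,7,8,9}; col 6 has {2,3,4,6,7,8,9}; region has {2,5,7,8,9} → only 1 remains.
r2c6 = 5: row 2 has {4,6,7,8}; col 6 has {1,2,3,4,6,7,8,9}; region has {3,4,6,7,8} → only 5 remains.
r2c7 = 3: in row 2, 3 can only go here (every other open cell in that row sees a 3).
r4c7 = 4: row 4 has {1,2,5,7,8,9}; col 7 has {1,3,5,6,7}; region has {1,2,5,7,8,9} → only 4 remains.
r1c7 = 9: row 1 has {1,2,3,5,6,7,8}; col 7 has {1,3,4,5,6,7}; region has {1,2,3,5,6,7,8} → only 9 remains.
r1c9 = 4: row 1 has {1,2,3,5,6,7,8,9}; col 9 has {1,2,5,7,8}; region has {1,2,3,5,6,7,8,9} → only 4 remains.
r4c5 = 6: row 4 has {1,2,4,5,7,8,9}; col 5 has {3,5,7,8,9}; region has {1,2,4,5,7,8,9} → only 6 remains.
r4c9 = 3: row 4 has {1,2,4,5,6,7,8,9}; col 9 has {1,2,4,5,7,8}; region has {1,2,4,5,6,7,8,9} → only 3 remains.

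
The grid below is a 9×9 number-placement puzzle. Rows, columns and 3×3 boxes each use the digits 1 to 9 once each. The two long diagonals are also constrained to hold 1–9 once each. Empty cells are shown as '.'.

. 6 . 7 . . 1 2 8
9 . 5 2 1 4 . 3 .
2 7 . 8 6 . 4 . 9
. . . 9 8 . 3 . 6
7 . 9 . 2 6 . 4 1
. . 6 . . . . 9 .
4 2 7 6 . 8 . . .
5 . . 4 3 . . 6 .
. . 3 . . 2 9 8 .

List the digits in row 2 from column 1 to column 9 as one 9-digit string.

r1c1 = 3 (sole candidate).
r1c3 = 4 (sole candidate).
r2c2 = 8: row 2 has {1,2,3,4,5,9}; col 2 has {2,6,7}; box has {2,3,4,5,6,7,9}; main diagonal has {2,3,6,9} → only 8 remains.
r2c9 = 7: row 2 has {1,2,3,4,5,8,9}; col 9 has {1,6,8,9}; box has {1,2,3,4,8,9} → only 7 remains.
r3c3 = 1 (sole candidate).
r3c8 = 5 (sole candidate).
r4c1 = 1 (sole candidate).
r4c3 = 2 (sole candidate).
r4c6 = 5 (sole candidate).
r4c8 = 7 (sole candidate).
r5c4 = 3 (sole candidate).
r6c1 = 8 (sole candidate).
r6c4 = 1 (sole candidate).
r6c6 = 7 (sole candidate).
r7c7 = 5 (sole candidate).
r7c8 = 1 (sole candidate).
r7c9 = 3 (sole candidate).
r8c2 = 9 (sole candidate).
r8c3 = 8 (sole candidate).
r8c6 = 1 (sole candidate).
r8c9 = 2 (sole candidate).
r9c1 = 6 (sole candidate).
r9c2 = 1 (sole candidate).
r9c4 = 5 (sole candidate).
r9c5 = 7 (sole candidate).
r9c9 = 4 (sole candidate).
r1c6 = 9 (sole candidate).
r2c7 = 6: row 2 has {1,2,3,4,5,7,8,9}; col 7 has {1,3,4,5,9}; box has {1,2,3,4,5,7,8,9} → only 6 remains.

985214637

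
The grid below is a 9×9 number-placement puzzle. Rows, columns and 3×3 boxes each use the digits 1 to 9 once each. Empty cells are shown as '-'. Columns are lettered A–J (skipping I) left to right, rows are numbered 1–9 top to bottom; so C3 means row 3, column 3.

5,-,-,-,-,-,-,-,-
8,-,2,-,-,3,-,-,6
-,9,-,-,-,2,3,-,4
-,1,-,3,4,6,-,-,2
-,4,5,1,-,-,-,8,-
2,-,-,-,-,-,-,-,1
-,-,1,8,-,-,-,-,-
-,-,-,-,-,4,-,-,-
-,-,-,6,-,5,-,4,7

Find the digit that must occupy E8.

9

B2 = 7: row 2 has {2,3,6,8}; col 2 has {1,4,9}; box has {2,5,8,9} → only 7 remains.
C3 = 6: row 3 has {2,3,4,9}; col 3 has {1,2,5}; box has {2,5,7,8,9} → only 6 remains.
B1 = 3: row 1 has {5}; col 2 has {1,4,7,9}; box has {2,5,6,7,8,9} → only 3 remains.
C1 = 4: row 1 has {3,5}; col 3 has {1,2,5,6}; box has {2,3,5,6,7,8,9} → only 4 remains.
A3 = 1: row 3 has {2,3,4,6,9}; col 1 has {2,5,8}; box has {2,3,4,5,6,7,8,9} → only 1 remains.
E1 = 6: in row 1, 6 can only go here (every other open cell in that row sees a 6).
D2 = 4: in row 2, 4 can only go here (every other open cell in that row sees a 4).
E3 = 8: in row 3, 8 can only go here (every other open cell in that row sees an 8).
C4 = 8: in row 4, 8 can only go here (every other open cell in that row sees an 8).
B6 = 6: row 6 has {1,2}; col 2 has {1,3,4,7,9}; box has {1,2,4,5,8} → only 6 remains.
E5 = 2: in row 5, 2 can only go here (every other open cell in that row sees a 2).
G5 = 6: in row 5, 6 can only go here (every other open cell in that row sees a 6).
G6 = 4: in row 6, 4 can only go here (every other open cell in that row sees a 4).
F6 = 8: in row 6, 8 can only go here (every other open cell in that row sees an 8).
A7 = 4: in row 7, 4 can only go here (every other open cell in that row sees a 4).
H7 = 6: in row 7, 6 can only go here (every other open cell in that row sees a 6).
A8 = 6: in row 8, 6 can only go here (every other open cell in that row sees a 6).
D8 = 2: in column 4, 2 can only go here (every other open cell in that column sees a 2).
F1 = 1: in column 6, 1 can only go here (every other open cell in that column sees a 1).
H1 = 2: in column 8, 2 can only go here (every other open cell in that column sees a 2).
C8 = 7: in box 7, 7 can only go here (every other open cell in that box sees a 7).
Singles propagation stalls before the target is settled. Branch on D1 (candidates {7,9}).
  Try D1 = 7: this forces D3=5, H3=7, D6=9, E2=9, F5=7; then row 6 has no cell left for 7 — contradiction.
So D1 = 9.
J1 = 8 (sole candidate).
E2 = 5 (sole candidate).
D3 = 7 (sole candidate).
H3 = 5 (sole candidate).
D6 = 5 (sole candidate).
G1 = 7 (sole candidate).
G4 = 5 (hidden single in row 4).
Singles propagation stalls; E8 is still open with candidates {1,3,9}.
  Try E8 = 1: this forces G9=1, G2=9, H2=1, G7=2, G8=8, B7=5; then B8 has no candidate left — contradiction.
  Try E8 = 3: this forces J7=3, J5=9, J8=5, H4=7, F5=7; then row 6 has no cell left for 7 — contradiction.
So E8 = 9.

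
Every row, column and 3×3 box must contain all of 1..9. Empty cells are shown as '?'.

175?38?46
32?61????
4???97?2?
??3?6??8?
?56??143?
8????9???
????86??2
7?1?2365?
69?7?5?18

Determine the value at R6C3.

R1C4 = 2 (sole candidate).
R1C7 = 9 (sole candidate).
R2C6 = 4 (sole candidate).
R2C8 = 7 (sole candidate).
R2C9 = 5 (sole candidate).
R3C3 = 8 (sole candidate).
R3C4 = 5 (sole candidate).
R4C4 = 4 (sole candidate).
R4C6 = 2 (sole candidate).
R5C4 = 8 (sole candidate).
R5C5 = 7 (sole candidate).
R5C9 = 9 (sole candidate).
R6C4 = 3 (sole candidate).
R6C5 = 5 (sole candidate).
R6C8 = 6 (sole candidate).
R7C1 = 5 (sole candidate).
R7C3 = 4 (sole candidate).
R7C8 = 9 (sole candidate).
R8C2 = 8 (sole candidate).
R8C4 = 9 (sole candidate).
R8C9 = 4 (sole candidate).
R9C3 = 2 (sole candidate).
R9C5 = 4 (sole candidate).
R9C7 = 3 (sole candidate).
R2C3 = 9 (sole candidate).
R2C7 = 8 (sole candidate).
R3C2 = 6 (sole candidate).
R3C7 = 1 (sole candidate).
R3C9 = 3 (sole candidate).
R4C1 = 9 (sole candidate).
R4C2 = 1 (sole candidate).
R4C9 = 7 (sole candidate).
R5C1 = 2 (sole candidate).
R6C2 = 4 (sole candidate).
R6C3 = 7: row 6 has {3,4,5,6,8,9}; col 3 has {1,2,3,4,5,6,8,9}; box has {1,2,3,4,5,6,8,9} → only 7 remains.

7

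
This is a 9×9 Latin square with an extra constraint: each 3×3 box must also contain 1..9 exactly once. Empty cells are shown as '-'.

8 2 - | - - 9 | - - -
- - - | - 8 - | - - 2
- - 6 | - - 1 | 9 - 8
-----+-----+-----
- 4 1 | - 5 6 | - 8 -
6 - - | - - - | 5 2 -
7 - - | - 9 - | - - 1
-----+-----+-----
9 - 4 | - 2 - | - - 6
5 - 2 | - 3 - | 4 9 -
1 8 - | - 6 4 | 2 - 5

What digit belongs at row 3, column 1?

3

row 8, column 9 = 7: row 8 has {2,3,4,5,9}; col 9 has {1,2,5,6,8}; box has {2,4,5,6,9} → only 7 remains.
row 9, column 8 = 3: row 9 has {1,2,4,5,6,8}; col 8 has {2,8,9}; box has {2,4,5,6,7,9} → only 3 remains.
row 7, column 8 = 1: row 7 has {2,4,6,9}; col 8 has {2,3,8,9}; box has {2,3,4,5,6,7,9} → only 1 remains.
row 8, column 2 = 6: row 8 has {2,3,4,5,7,9}; col 2 has {2,4,8}; box has {1,2,4,5,8,9} → only 6 remains.
row 8, column 6 = 8: row 8 has {2,3,4,5,6,7,9}; col 6 has {1,4,6,9}; box has {2,3,4,6} → only 8 remains.
row 9, column 3 = 7: row 9 has {1,2,3,4,5,6,8}; col 3 has {1,2,4,6}; box has {1,2,4,5,6,8,9} → only 7 remains.
row 9, column 4 = 9: row 9 has {1,2,3,4,5,6,7,8}; col 4 has {}; box has {2,3,4,6,8} → only 9 remains.
row 7, column 2 = 3: row 7 has {1,2,4,6,9}; col 2 has {2,4,6,8}; box has {1,2,4,5,6,7,8,9} → only 3 remains.
row 7, column 7 = 8: row 7 has {1,2,3,4,6,9}; col 7 has {2,4,5,9}; box has {1,2,3,4,5,6,7,9} → only 8 remains.
row 8, column 4 = 1: row 8 has {2,3,4,5,6,7,8,9}; col 4 has {9}; box has {2,3,4,6,8,9} → only 1 remains.
row 5, column 2 = 9: row 5 has {2,5,6}; col 2 has {2,3,4,6,8}; box has {1,4,6,7} → only 9 remains.
row 6, column 2 = 5: row 6 has {1,7,9}; col 2 has {2,3,4,6,8,9}; box has {1,4,6,7,9} → only 5 remains.
row 3, column 2 = 7: row 3 has {1,6,8,9}; col 2 has {2,3,4,5,6,8,9}; box has {2,6,8} → only 7 remains.
row 3, column 5 = 4: row 3 has {1,6,7,8,9}; col 5 has {2,3,5,6,8,9}; box has {1,8,9} → only 4 remains.
row 3, column 8 = 5: row 3 has {1,4,6,7,8,9}; col 8 has {1,2,3,8,9}; box has {2,8,9} → only 5 remains.
row 1, column 5 = 7: row 1 has {2,8,9}; col 5 has {2,3,4,5,6,8,9}; box has {1,4,8,9} → only 7 remains.
row 2, column 2 = 1: row 2 has {2,8}; col 2 has {2,3,4,5,6,7,8,9}; box has {2,6,7,8} → only 1 remains.
row 3, column 1 = 3: row 3 has {1,4,5,6,7,8,9}; col 1 has {1,5,6,7,8,9}; box has {1,2,6,7,8} → only 3 remains.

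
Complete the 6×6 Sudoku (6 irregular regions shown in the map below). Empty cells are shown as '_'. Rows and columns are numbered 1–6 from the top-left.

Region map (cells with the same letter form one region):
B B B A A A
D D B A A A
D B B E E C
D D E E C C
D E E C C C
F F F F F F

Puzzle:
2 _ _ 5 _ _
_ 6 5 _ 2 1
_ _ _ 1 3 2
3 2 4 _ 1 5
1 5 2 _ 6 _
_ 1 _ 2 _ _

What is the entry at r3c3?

r1c5 = 4: row 1 has {2,5}; col 5 has {1,2,3,6}; region has {1,2,5} → only 4 remains.
r2c1 = 4: row 2 has {1,2,5,6}; col 1 has {1,2,3}; region has {1,2,3,6} → only 4 remains.
r2c4 = 3: row 2 has {1,2,4,5,6}; col 4 has {1,2,5}; region has {1,2,4,5} → only 3 remains.
r3c1 = 5: row 3 has {1,2,3}; col 1 has {1,2,3,4}; region has {1,2,3,4,6} → only 5 remains.
r3c2 = 4: row 3 has {1,2,3,5}; col 2 has {1,2,5,6}; region has {2,5} → only 4 remains.
r3c3 = 6: row 3 has {1,2,3,4,5}; col 3 has {2,4,5}; region has {2,4,5} → only 6 remains.

6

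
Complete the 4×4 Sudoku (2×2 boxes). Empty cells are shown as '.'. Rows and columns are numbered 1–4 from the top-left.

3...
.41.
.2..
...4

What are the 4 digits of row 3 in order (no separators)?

4231

row 1, column 2 = 1 (sole candidate).
row 1, column 4 = 2 (sole candidate).
row 2, column 1 = 2 (sole candidate).
row 2, column 4 = 3 (sole candidate).
row 3, column 3 = 3: row 3 has {2}; col 3 has {1}; box has {4} → only 3 remains.
row 3, column 4 = 1: row 3 has {2,3}; col 4 has {2,3,4}; box has {3,4} → only 1 remains.
row 4, column 1 = 1 (sole candidate).
row 4, column 2 = 3 (sole candidate).
row 4, column 3 = 2 (sole candidate).
row 1, column 3 = 4 (sole candidate).
row 3, column 1 = 4: row 3 has {1,2,3}; col 1 has {1,2,3}; box has {1,2,3} → only 4 remains.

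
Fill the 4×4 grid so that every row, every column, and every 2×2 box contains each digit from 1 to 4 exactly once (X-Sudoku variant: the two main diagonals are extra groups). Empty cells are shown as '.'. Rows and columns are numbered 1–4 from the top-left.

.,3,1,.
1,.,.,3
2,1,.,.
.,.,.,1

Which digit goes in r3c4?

r1c1 = 4 (sole candidate).
r1c4 = 2 (sole candidate).
r2c2 = 2 (sole candidate).
r2c3 = 4 (sole candidate).
r3c3 = 3 (sole candidate).
r3c4 = 4: row 3 has {1,2,3}; col 4 has {1,2,3}; box has {1,3} → only 4 remains.

4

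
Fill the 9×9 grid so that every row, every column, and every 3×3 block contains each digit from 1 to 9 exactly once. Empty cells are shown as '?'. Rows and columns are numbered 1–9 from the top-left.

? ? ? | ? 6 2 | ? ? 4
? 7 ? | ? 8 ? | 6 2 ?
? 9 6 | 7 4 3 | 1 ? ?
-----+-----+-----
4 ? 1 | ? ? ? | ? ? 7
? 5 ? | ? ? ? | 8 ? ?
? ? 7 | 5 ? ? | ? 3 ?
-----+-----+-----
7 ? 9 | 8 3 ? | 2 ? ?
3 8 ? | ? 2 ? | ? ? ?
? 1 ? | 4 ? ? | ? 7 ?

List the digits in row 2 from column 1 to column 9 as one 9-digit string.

174985623

row 1, column 2 = 3 (sole candidate).
row 4, column 5 = 9 (sole candidate).
row 4, column 7 = 5 (sole candidate).
row 4, column 8 = 6 (sole candidate).
row 6, column 5 = 1 (sole candidate).
row 9, column 5 = 5 (sole candidate).
row 4, column 2 = 2 (sole candidate).
row 4, column 4 = 3 (sole candidate).
row 4, column 6 = 8 (sole candidate).
row 5, column 3 = 3 (sole candidate).
row 5, column 5 = 7 (sole candidate).
row 6, column 2 = 6 (sole candidate).
row 6, column 6 = 4 (sole candidate).
row 6, column 7 = 9 (sole candidate).
row 6, column 9 = 2 (sole candidate).
row 7, column 2 = 4 (sole candidate).
row 8, column 3 = 5 (sole candidate).
row 8, column 7 = 4 (sole candidate).
row 9, column 3 = 2 (sole candidate).
row 9, column 7 = 3 (sole candidate).
row 1, column 3 = 8 (sole candidate).
row 1, column 7 = 7 (sole candidate).
row 2, column 3 = 4: row 2 has {2,6,7,8}; col 3 has {1,2,3,5,6,7,8,9}; box has {3,6,7,8,9} → only 4 remains.
row 5, column 1 = 9 (sole candidate).
row 5, column 6 = 6 (sole candidate).
row 5, column 9 = 1 (sole candidate).
row 6, column 1 = 8 (sole candidate).
row 7, column 6 = 1 (sole candidate).
row 7, column 8 = 5 (sole candidate).
row 7, column 9 = 6 (sole candidate).
row 8, column 9 = 9 (sole candidate).
row 9, column 1 = 6 (sole candidate).
row 9, column 6 = 9 (sole candidate).
row 9, column 9 = 8 (sole candidate).
row 1, column 8 = 9 (sole candidate).
row 2, column 6 = 5: row 2 has {2,4,6,7,8}; col 6 has {1,2,3,4,6,8,9}; box has {2,3,4,6,7,8} → only 5 remains.
row 2, column 9 = 3: row 2 has {2,4,5,6,7,8}; col 9 has {1,2,4,6,7,8,9}; box has {1,2,4,6,7,9} → only 3 remains.
row 3, column 8 = 8 (sole candidate).
row 3, column 9 = 5 (sole candidate).
row 5, column 4 = 2 (sole candidate).
row 5, column 8 = 4 (sole candidate).
row 8, column 4 = 6 (sole candidate).
row 8, column 6 = 7 (sole candidate).
row 8, column 8 = 1 (sole candidate).
row 1, column 4 = 1 (sole candidate).
row 2, column 1 = 1: row 2 has {2,3,4,5,6,7,8}; col 1 has {3,4,6,7,8,9}; box has {3,4,6,7,8,9} → only 1 remains.
row 2, column 4 = 9: row 2 has {1,2,3,4,5,6,7,8}; col 4 has {1,2,3,4,5,6,7,8}; box has {1,2,3,4,5,6,7,8} → only 9 remains.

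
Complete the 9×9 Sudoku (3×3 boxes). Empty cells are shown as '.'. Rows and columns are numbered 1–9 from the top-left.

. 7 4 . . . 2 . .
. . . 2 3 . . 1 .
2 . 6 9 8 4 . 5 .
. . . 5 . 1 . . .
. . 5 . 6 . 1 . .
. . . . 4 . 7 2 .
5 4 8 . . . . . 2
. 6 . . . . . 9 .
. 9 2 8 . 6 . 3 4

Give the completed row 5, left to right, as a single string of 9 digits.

925768143

r1c6 = 5: row 1 has {2,4,7}; col 6 has {1,4,6}; box has {2,3,4,8,9} → only 5 remains.
r2c3 = 9: row 2 has {1,2,3}; col 3 has {2,4,5,6,8}; box has {2,4,6,7} → only 9 remains.
r2c6 = 7: row 2 has {1,2,3,9}; col 6 has {1,4,5,6}; box has {2,3,4,5,8,9} → only 7 remains.
r3c7 = 3: row 3 has {2,4,5,6,8,9}; col 7 has {1,2,7}; box has {1,2,5} → only 3 remains.
r3c9 = 7: row 3 has {2,3,4,5,6,8,9}; col 9 has {2,4}; box has {1,2,3,5} → only 7 remains.
r6c4 = 3: row 6 has {2,4,7}; col 4 has {2,5,8,9}; box has {1,4,5,6} → only 3 remains.
r7c7 = 6: row 7 has {2,4,5,8}; col 7 has {1,2,3,7}; box has {2,3,4,9} → only 6 remains.
r7c8 = 7: row 7 has {2,4,5,6,8}; col 8 has {1,2,3,5,9}; box has {2,3,4,6,9} → only 7 remains.
r9c7 = 5: row 9 has {2,3,4,6,8,9}; col 7 has {1,2,3,6,7}; box has {2,3,4,6,7,9} → only 5 remains.
r1c5 = 1: row 1 has {2,4,5,7}; col 5 has {3,4,6,8}; box has {2,3,4,5,7,8,9} → only 1 remains.
r2c1 = 8: row 2 has {1,2,3,7,9}; col 1 has {2,5}; box has {2,4,6,7,9} → only 8 remains.
r2c2 = 5: row 2 has {1,2,3,7,8,9}; col 2 has {4,6,7,9}; box has {2,4,6,7,8,9} → only 5 remains.
r2c7 = 4: row 2 has {1,2,3,5,7,8,9}; col 7 has {1,2,3,5,6,7}; box has {1,2,3,5,7} → only 4 remains.
r2c9 = 6: row 2 has {1,2,3,4,5,7,8,9}; col 9 has {2,4,7}; box has {1,2,3,4,5,7} → only 6 remains.
r3c2 = 1: row 3 has {2,3,4,5,6,7,8,9}; col 2 has {4,5,6,7,9}; box has {2,4,5,6,7,8,9} → only 1 remains.
r5c4 = 7: row 5 has {1,5,6}; col 4 has {2,3,5,8,9}; box has {1,3,4,5,6} → only 7 remains.
r6c2 = 8: row 6 has {2,3,4,7}; col 2 has {1,4,5,6,7,9}; box has {5} → only 8 remains.
r6c3 = 1: row 6 has {2,3,4,7,8}; col 3 has {2,4,5,6,8,9}; box has {5,8} → only 1 remains.
r6c6 = 9: row 6 has {1,2,3,4,7,8}; col 6 has {1,4,5,6,7}; box has {1,3,4,5,6,7} → only 9 remains.
r6c9 = 5: row 6 has {1,2,3,4,7,8,9}; col 9 has {2,4,6,7}; box has {1,2,7} → only 5 remains.
r7c4 = 1: row 7 has {2,4,5,6,7,8}; col 4 has {2,3,5,7,8,9}; box has {6,8} → only 1 remains.
r7c5 = 9: row 7 has {1,2,4,5,6,7,8}; col 5 has {1,3,4,6,8}; box has {1,6,8} → only 9 remains.
r7c6 = 3: row 7 has {1,2,4,5,6,7,8,9}; col 6 has {1,4,5,6,7,9}; box has {1,6,8,9} → only 3 remains.
r8c4 = 4: row 8 has {6,9}; col 4 has {1,2,3,5,7,8,9}; box has {1,3,6,8,9} → only 4 remains.
r8c6 = 2: row 8 has {4,6,9}; col 6 has {1,3,4,5,6,7,9}; box has {1,3,4,6,8,9} → only 2 remains.
r8c7 = 8: row 8 has {2,4,6,9}; col 7 has {1,2,3,4,5,6,7}; box has {2,3,4,5,6,7,9} → only 8 remains.
r8c9 = 1: row 8 has {2,4,6,8,9}; col 9 has {2,4,5,6,7}; box has {2,3,4,5,6,7,8,9} → only 1 remains.
r9c5 = 7: row 9 has {2,3,4,5,6,8,9}; col 5 has {1,3,4,6,8,9}; box has {1,2,3,4,6,8,9} → only 7 remains.
r1c1 = 3: row 1 has {1,2,4,5,7}; col 1 has {2,5,8}; box has {1,2,4,5,6,7,8,9} → only 3 remains.
r1c4 = 6: row 1 has {1,2,3,4,5,7}; col 4 has {1,2,3,4,5,7,8,9}; box has {1,2,3,4,5,7,8,9} → only 6 remains.
r1c8 = 8: row 1 has {1,2,3,4,5,6,7}; col 8 has {1,2,3,5,7,9}; box has {1,2,3,4,5,6,7} → only 8 remains.
r1c9 = 9: row 1 has {1,2,3,4,5,6,7,8}; col 9 has {1,2,4,5,6,7}; box has {1,2,3,4,5,6,7,8} → only 9 remains.
r4c5 = 2: row 4 has {1,5}; col 5 has {1,3,4,6,7,8,9}; box has {1,3,4,5,6,7,9} → only 2 remains.
r4c7 = 9: row 4 has {1,2,5}; col 7 has {1,2,3,4,5,6,7,8}; box has {1,2,5,7} → only 9 remains.
r5c6 = 8: row 5 has {1,5,6,7}; col 6 has {1,2,3,4,5,6,7,9}; box has {1,2,3,4,5,6,7,9} → only 8 remains.
r5c8 = 4: row 5 has {1,5,6,7,8}; col 8 has {1,2,3,5,7,8,9}; box has {1,2,5,7,9} → only 4 remains.
r5c9 = 3: row 5 has {1,4,5,6,7,8}; col 9 has {1,2,4,5,6,7,9}; box has {1,2,4,5,7,9} → only 3 remains.
r6c1 = 6: row 6 has {1,2,3,4,5,7,8,9}; col 1 has {2,3,5,8}; box has {1,5,8} → only 6 remains.
r8c1 = 7: row 8 has {1,2,4,6,8,9}; col 1 has {2,3,5,6,8}; box has {2,4,5,6,8,9} → only 7 remains.
r8c3 = 3: row 8 has {1,2,4,6,7,8,9}; col 3 has {1,2,4,5,6,8,9}; box has {2,4,5,6,7,8,9} → only 3 remains.
r8c5 = 5: row 8 has {1,2,3,4,6,7,8,9}; col 5 has {1,2,3,4,6,7,8,9}; box has {1,2,3,4,6,7,8,9} → only 5 remains.
r9c1 = 1: row 9 has {2,3,4,5,6,7,8,9}; col 1 has {2,3,5,6,7,8}; box has {2,3,4,5,6,7,8,9} → only 1 remains.
r4c1 = 4: row 4 has {1,2,5,9}; col 1 has {1,2,3,5,6,7,8}; box has {1,5,6,8} → only 4 remains.
r4c2 = 3: row 4 has {1,2,4,5,9}; col 2 has {1,4,5,6,7,8,9}; box has {1,4,5,6,8} → only 3 remains.
r4c3 = 7: row 4 has {1,2,3,4,5,9}; col 3 has {1,2,3,4,5,6,8,9}; box has {1,3,4,5,6,8} → only 7 remains.
r4c8 = 6: row 4 has {1,2,3,4,5,7,9}; col 8 has {1,2,3,4,5,7,8,9}; box has {1,2,3,4,5,7,9} → only 6 remains.
r4c9 = 8: row 4 has {1,2,3,4,5,6,7,9}; col 9 has {1,2,3,4,5,6,7,9}; box has {1,2,3,4,5,6,7,9} → only 8 remains.
r5c1 = 9: row 5 has {1,3,4,5,6,7,8}; col 1 has {1,2,3,4,5,6,7,8}; box has {1,3,4,5,6,7,8} → only 9 remains.
r5c2 = 2: row 5 has {1,3,4,5,6,7,8,9}; col 2 has {1,3,4,5,6,7,8,9}; box has {1,3,4,5,6,7,8,9} → only 2 remains.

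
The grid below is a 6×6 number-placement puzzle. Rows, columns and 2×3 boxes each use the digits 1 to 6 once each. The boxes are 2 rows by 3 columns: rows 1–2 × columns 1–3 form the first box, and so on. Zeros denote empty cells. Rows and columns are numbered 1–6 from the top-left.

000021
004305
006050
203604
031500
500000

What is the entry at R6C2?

R1C3 = 5: row 1 has {1,2}; col 3 has {1,3,4,6}; box has {4} → only 5 remains.
R1C4 = 4: row 1 has {1,2,5}; col 4 has {3,5,6}; box has {1,2,3,5} → only 4 remains.
R2C5 = 6: row 2 has {3,4,5}; col 5 has {2,5}; box has {1,2,3,4,5} → only 6 remains.
R4C5 = 1: row 4 has {2,3,4,6}; col 5 has {2,5,6}; box has {4,5,6} → only 1 remains.
R5C5 = 4: row 5 has {1,3,5}; col 5 has {1,2,5,6}; box has {5} → only 4 remains.
R6C3 = 2: row 6 has {5}; col 3 has {1,3,4,5,6}; box has {1,3,5} → only 2 remains.
R6C4 = 1: row 6 has {2,5}; col 4 has {3,4,5,6}; box has {4,5} → only 1 remains.
R6C5 = 3: row 6 has {1,2,5}; col 5 has {1,2,4,5,6}; box has {1,4,5} → only 3 remains.
R6C6 = 6: row 6 has {1,2,3,5}; col 6 has {1,4,5}; box has {1,3,4,5} → only 6 remains.
R1C2 = 6: row 1 has {1,2,4,5}; col 2 has {3}; box has {4,5} → only 6 remains.
R2C1 = 1: row 2 has {3,4,5,6}; col 1 has {2,5}; box has {4,5,6} → only 1 remains.
R2C2 = 2: row 2 has {1,3,4,5,6}; col 2 has {3,6}; box has {1,4,5,6} → only 2 remains.
R3C1 = 4: row 3 has {5,6}; col 1 has {1,2,5}; box has {2,3,6} → only 4 remains.
R3C2 = 1: row 3 has {4,5,6}; col 2 has {2,3,6}; box has {2,3,4,6} → only 1 remains.
R3C4 = 2: row 3 has {1,4,5,6}; col 4 has {1,3,4,5,6}; box has {1,4,5,6} → only 2 remains.
R3C6 = 3: row 3 has {1,2,4,5,6}; col 6 has {1,4,5,6}; box has {1,2,4,5,6} → only 3 remains.
R4C2 = 5: row 4 has {1,2,3,4,6}; col 2 has {1,2,3,6}; box has {1,2,3,4,6} → only 5 remains.
R5C1 = 6: row 5 has {1,3,4,5}; col 1 has {1,2,4,5}; box has {1,2,3,5} → only 6 remains.
R5C6 = 2: row 5 has {1,3,4,5,6}; col 6 has {1,3,4,5,6}; box has {1,3,4,5,6} → only 2 remains.
R6C2 = 4: row 6 has {1,2,3,5,6}; col 2 has {1,2,3,5,6}; box has {1,2,3,5,6} → only 4 remains.

4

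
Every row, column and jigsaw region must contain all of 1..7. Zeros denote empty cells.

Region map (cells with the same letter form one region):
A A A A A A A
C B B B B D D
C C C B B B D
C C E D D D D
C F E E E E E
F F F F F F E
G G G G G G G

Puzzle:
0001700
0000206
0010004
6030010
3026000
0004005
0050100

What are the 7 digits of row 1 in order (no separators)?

4261753

row 4, column 5 = 5: row 4 has {1,3,6}; col 5 has {1,2,7}; region has {1,4,6} → only 5 remains.
row 5, column 5 = 4: row 5 has {2,3,6}; col 5 has {1,2,5,7}; region has {2,3,5,6} → only 4 remains.
row 5, column 6 = 7: row 5 has {2,3,4,6}; col 6 has {1}; region has {2,3,4,5,6} → only 7 remains.
row 5, column 7 = 1: row 5 has {2,3,4,6,7}; col 7 has {4,5,6}; region has {2,3,4,5,6,7} → only 1 remains.
row 2, column 6 = 3: row 2 has {2,6}; col 6 has {1,7}; region has {1,4,5,6} → only 3 remains.
row 5, column 2 = 5: row 5 has {1,2,3,4,6,7}; col 2 has {}; region has {4} → only 5 remains.
row 2, column 2 = 1: in row 2, 1 can only go here (every other open cell in that row sees a 1).
row 4, column 2 = 4: in row 4, 4 can only go here (every other open cell in that row sees a 4).
row 2, column 3 = 4: in row 2, 4 can only go here (every other open cell in that row sees a 4).
row 1, column 3 = 6: row 1 has {1,7}; col 3 has {1,2,3,4,5}; region has {1,7} → only 6 remains.
row 6, column 3 = 7: row 6 has {4,5}; col 3 has {1,2,3,4,5,6}; region has {4,5} → only 7 remains.
row 6, column 1 = 1: in row 6, 1 can only go here (every other open cell in that row sees a 1).
Singles propagation stalls; row 1, column 2 is still open with candidates {2,3}.
  Try row 1, column 2 = 3: this forces row 1, column 7=2, row 4, column 7=7, row 7, column 7=3, row 4, column 4=2, row 7, column 4=7; then region B has no cell left for 7 — contradiction.
So row 1, column 2 = 2.
row 1, column 7 = 3: row 1 has {1,2,6,7}; col 7 has {1,4,5,6}; region has {1,2,6,7} → only 3 remains.
row 3, column 2 = 7 (sole candidate).
row 2, column 1 = 5 (sole candidate).
row 2, column 4 = 7 (sole candidate).
row 3, column 1 = 2 (sole candidate).
row 4, column 4 = 2 (sole candidate).
row 4, column 7 = 7 (sole candidate).
row 7, column 4 = 3 (sole candidate).
row 7, column 7 = 2 (sole candidate).
row 1, column 1 = 4: row 1 has {1,2,3,6,7}; col 1 has {1,2,3,5,6}; region has {1,2,3,6,7} → only 4 remains.
row 1, column 6 = 5: row 1 has {1,2,3,4,6,7}; col 6 has {1,3,7}; region has {1,2,3,4,6,7} → only 5 remains.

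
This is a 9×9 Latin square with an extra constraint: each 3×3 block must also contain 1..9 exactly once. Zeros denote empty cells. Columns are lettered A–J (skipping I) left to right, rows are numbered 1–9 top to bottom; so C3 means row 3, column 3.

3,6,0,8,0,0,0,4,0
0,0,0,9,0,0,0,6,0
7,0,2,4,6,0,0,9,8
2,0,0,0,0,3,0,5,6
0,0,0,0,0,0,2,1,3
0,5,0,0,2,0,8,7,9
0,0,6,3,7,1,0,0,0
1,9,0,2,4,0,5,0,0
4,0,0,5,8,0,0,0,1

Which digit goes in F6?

4

B3 = 1: row 3 has {2,4,6,7,8,9}; col 2 has {5,6,9}; box has {2,3,6,7} → only 1 remains.
F3 = 5: row 3 has {1,2,4,6,7,8,9}; col 6 has {1,3}; box has {4,6,8,9} → only 5 remains.
G3 = 3: row 3 has {1,2,4,5,6,7,8,9}; col 7 has {2,5,8}; box has {4,6,8,9} → only 3 remains.
G4 = 4: row 4 has {2,3,5,6}; col 7 has {2,3,5,8}; box has {1,2,3,5,6,7,8,9} → only 4 remains.
A6 = 6: row 6 has {2,5,7,8,9}; col 1 has {1,2,3,4,7}; box has {2,5} → only 6 remains.
D6 = 1: row 6 has {2,5,6,7,8,9}; col 4 has {2,3,4,5,8,9}; box has {2,3} → only 1 remains.
F6 = 4: row 6 has {1,2,5,6,7,8,9}; col 6 has {1,3,5}; box has {1,2,3} → only 4 remains.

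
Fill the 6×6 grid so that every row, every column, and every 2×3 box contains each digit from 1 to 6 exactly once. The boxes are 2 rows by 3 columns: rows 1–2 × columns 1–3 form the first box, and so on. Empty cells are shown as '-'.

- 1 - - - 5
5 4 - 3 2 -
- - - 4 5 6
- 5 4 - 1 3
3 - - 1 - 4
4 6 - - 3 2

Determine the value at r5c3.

r1c4 = 6 (sole candidate).
r1c5 = 4 (sole candidate).
r2c3 = 6 (sole candidate).
r2c6 = 1 (sole candidate).
r4c4 = 2 (sole candidate).
r5c2 = 2 (sole candidate).
r5c3 = 5: row 5 has {1,2,3,4}; col 3 has {4,6}; box has {2,3,4,6} → only 5 remains.

5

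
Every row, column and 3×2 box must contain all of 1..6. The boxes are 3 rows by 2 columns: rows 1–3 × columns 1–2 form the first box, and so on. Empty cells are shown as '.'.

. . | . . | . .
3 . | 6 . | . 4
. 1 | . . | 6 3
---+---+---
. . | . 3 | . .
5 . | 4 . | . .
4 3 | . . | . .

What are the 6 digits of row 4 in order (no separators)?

r3c1 = 2: row 3 has {1,3,6}; col 1 has {3,4,5}; box has {1,3} → only 2 remains.
r3c3 = 5: row 3 has {1,2,3,6}; col 3 has {4,6}; box has {6} → only 5 remains.
r3c4 = 4: row 3 has {1,2,3,5,6}; col 4 has {3}; box has {5,6} → only 4 remains.
r1c1 = 6: row 1 has {}; col 1 has {2,3,4,5}; box has {1,2,3} → only 6 remains.
r2c2 = 5: row 2 has {3,4,6}; col 2 has {1,3}; box has {1,2,3,6} → only 5 remains.
r4c1 = 1: row 4 has {3}; col 1 has {2,3,4,5,6}; box has {3,4,5} → only 1 remains.
r4c3 = 2: row 4 has {1,3}; col 3 has {4,5,6}; box has {3,4} → only 2 remains.
r6c3 = 1: row 6 has {3,4}; col 3 has {2,4,5,6}; box has {2,3,4} → only 1 remains.
r1c2 = 4: row 1 has {6}; col 2 has {1,3,5}; box has {1,2,3,5,6} → only 4 remains.
r1c3 = 3: row 1 has {4,6}; col 3 has {1,2,4,5,6}; box has {4,5,6} → only 3 remains.
r4c2 = 6: row 4 has {1,2,3}; col 2 has {1,3,4,5}; box has {1,3,4,5} → only 6 remains.
r4c6 = 5: row 4 has {1,2,3,6}; col 6 has {3,4}; box has {} → only 5 remains.
r5c2 = 2: row 5 has {4,5}; col 2 has {1,3,4,5,6}; box has {1,3,4,5,6} → only 2 remains.
r5c4 = 6: row 5 has {2,4,5}; col 4 has {3,4}; box has {1,2,3,4} → only 6 remains.
r5c6 = 1: row 5 has {2,4,5,6}; col 6 has {3,4,5}; box has {5} → only 1 remains.
r6c4 = 5: row 6 has {1,3,4}; col 4 has {3,4,6}; box has {1,2,3,4,6} → only 5 remains.
r6c5 = 2: row 6 has {1,3,4,5}; col 5 has {6}; box has {1,5} → only 2 remains.
r6c6 = 6: row 6 has {1,2,3,4,5}; col 6 has {1,3,4,5}; box has {1,2,5} → only 6 remains.
r1c6 = 2: row 1 has {3,4,6}; col 6 has {1,3,4,5,6}; box has {3,4,6} → only 2 remains.
r2c5 = 1: row 2 has {3,4,5,6}; col 5 has {2,6}; box has {2,3,4,6} → only 1 remains.
r4c5 = 4: row 4 has {1,2,3,5,6}; col 5 has {1,2,6}; box has {1,2,5,6} → only 4 remains.

162345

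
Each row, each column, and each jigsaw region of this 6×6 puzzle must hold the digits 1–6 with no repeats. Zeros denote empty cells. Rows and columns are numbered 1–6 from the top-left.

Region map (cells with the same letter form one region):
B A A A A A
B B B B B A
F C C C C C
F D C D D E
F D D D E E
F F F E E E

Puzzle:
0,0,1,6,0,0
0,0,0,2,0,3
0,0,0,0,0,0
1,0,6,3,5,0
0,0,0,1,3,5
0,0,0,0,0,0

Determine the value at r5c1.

r6c4 = 4: row 6 has {}; col 4 has {1,2,3,6}; region has {3,5} → only 4 remains.
r3c4 = 5: row 3 has {}; col 4 has {1,2,3,4,6}; region has {6} → only 5 remains.
r4c6 = 2: row 4 has {1,3,5,6}; col 6 has {3,5}; region has {3,4,5} → only 2 remains.
r1c6 = 4: row 1 has {1,6}; col 6 has {2,3,5}; region has {1,3,6} → only 4 remains.
r3c6 = 1: row 3 has {5}; col 6 has {2,3,4,5}; region has {5,6} → only 1 remains.
r4c2 = 4: row 4 has {1,2,3,5,6}; col 2 has {}; region has {1,3,5} → only 4 remains.
r5c3 = 2: row 5 has {1,3,5}; col 3 has {1,6}; region has {1,3,4,5} → only 2 remains.
r6c6 = 6: row 6 has {4}; col 6 has {1,2,3,4,5}; region has {2,3,4,5} → only 6 remains.
r1c5 = 2: row 1 has {1,4,6}; col 5 has {3,5}; region has {1,3,4,6} → only 2 remains.
r3c5 = 4: row 3 has {1,5}; col 5 has {2,3,5}; region has {1,5,6} → only 4 remains.
r5c2 = 6: row 5 has {1,2,3,5}; col 2 has {4}; region has {1,2,3,4,5} → only 6 remains.
r6c5 = 1: row 6 has {4,6}; col 5 has {2,3,4,5}; region has {2,3,4,5,6} → only 1 remains.
r1c2 = 5: row 1 has {1,2,4,6}; col 2 has {4,6}; region has {1,2,3,4,6} → only 5 remains.
r2c2 = 1: row 2 has {2,3}; col 2 has {4,5,6}; region has {2} → only 1 remains.
r2c5 = 6: row 2 has {1,2,3}; col 5 has {1,2,3,4,5}; region has {1,2} → only 6 remains.
r3c3 = 3: row 3 has {1,4,5}; col 3 has {1,2,6}; region has {1,4,5,6} → only 3 remains.
r5c1 = 4: row 5 has {1,2,3,5,6}; col 1 has {1}; region has {1} → only 4 remains.

4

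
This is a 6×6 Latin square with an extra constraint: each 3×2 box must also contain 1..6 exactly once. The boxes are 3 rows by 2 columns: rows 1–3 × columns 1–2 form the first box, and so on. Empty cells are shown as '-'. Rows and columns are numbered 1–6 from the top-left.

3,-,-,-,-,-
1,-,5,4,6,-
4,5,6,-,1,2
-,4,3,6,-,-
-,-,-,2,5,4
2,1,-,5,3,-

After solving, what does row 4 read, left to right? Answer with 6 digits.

row 1, column 4 = 1 (sole candidate).
row 1, column 5 = 4 (sole candidate).
row 1, column 6 = 5 (sole candidate).
row 2, column 2 = 2 (sole candidate).
row 2, column 6 = 3 (sole candidate).
row 3, column 4 = 3 (sole candidate).
row 4, column 1 = 5: row 4 has {3,4,6}; col 1 has {1,2,3,4}; box has {1,2,4} → only 5 remains.
row 4, column 5 = 2: row 4 has {3,4,5,6}; col 5 has {1,3,4,5,6}; box has {3,4,5} → only 2 remains.
row 4, column 6 = 1: row 4 has {2,3,4,5,6}; col 6 has {2,3,4,5}; box has {2,3,4,5} → only 1 remains.

543621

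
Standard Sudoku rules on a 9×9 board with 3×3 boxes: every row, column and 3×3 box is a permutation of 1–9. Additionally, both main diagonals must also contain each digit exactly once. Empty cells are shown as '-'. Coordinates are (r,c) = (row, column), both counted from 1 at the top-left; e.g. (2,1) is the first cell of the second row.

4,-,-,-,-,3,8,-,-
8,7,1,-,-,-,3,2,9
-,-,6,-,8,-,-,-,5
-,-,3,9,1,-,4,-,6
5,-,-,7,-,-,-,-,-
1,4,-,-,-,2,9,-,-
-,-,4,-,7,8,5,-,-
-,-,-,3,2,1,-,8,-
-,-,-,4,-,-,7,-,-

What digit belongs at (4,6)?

(3,7) = 1 (sole candidate).
(4,6) = 5: row 4 has {1,3,4,6,9}; col 6 has {1,2,3,8}; box has {1,2,7,9}; anti-diagonal has {1,2,4} → only 5 remains.

5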